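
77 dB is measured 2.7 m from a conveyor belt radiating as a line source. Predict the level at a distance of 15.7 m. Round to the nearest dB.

Cylindrical spreading from a line source gives a 10·log₁₀(r₂/r₁) drop.
L₂ = 77 − 10·log₁₀(15.7/2.7) = 77 − 7.645 = 69.35 dB.

69 dB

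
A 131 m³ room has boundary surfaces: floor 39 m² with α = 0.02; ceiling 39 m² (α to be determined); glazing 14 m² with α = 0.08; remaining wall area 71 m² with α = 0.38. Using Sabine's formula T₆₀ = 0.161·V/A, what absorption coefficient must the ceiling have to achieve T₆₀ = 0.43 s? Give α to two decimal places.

0.52

Required total absorption A = 0.161·131/0.43 = 49.05 m².
Absorption from the other surfaces = 39·0.02 + 14·0.08 + 71·0.38 = 28.88 m², so the ceiling must supply 20.17 m² over 39 m².
α = 20.17/39 = 0.517.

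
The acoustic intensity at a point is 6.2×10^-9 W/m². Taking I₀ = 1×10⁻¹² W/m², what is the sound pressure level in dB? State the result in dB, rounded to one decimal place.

I/I₀ = 6.2×10^-9/10⁻¹² = 6.2×10^3, and L = 10·log₁₀(I/I₀).
L = 10·(0.7924 + 3) = 37.92 dB.

37.9 dB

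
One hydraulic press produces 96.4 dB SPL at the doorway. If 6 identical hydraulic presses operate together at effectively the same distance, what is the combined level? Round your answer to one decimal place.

104.2 dB SPL

N identical incoherent sources raise the level by 10·log₁₀ N.
L_total = 96.4 + 10·log₁₀(6) = 96.4 + 7.782 = 104.18 dB SPL.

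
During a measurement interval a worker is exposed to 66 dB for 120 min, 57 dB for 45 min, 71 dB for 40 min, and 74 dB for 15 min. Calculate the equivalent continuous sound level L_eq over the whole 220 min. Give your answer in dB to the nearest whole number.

L_eq = 10·log₁₀[(1/T)·Σ tᵢ·10^(Lᵢ/10)] with T = 220 min.
Σ tᵢ·10^(Lᵢ/10) = 120·10^(66/10) + 45·10^(57/10) + 40·10^(71/10) + 15·10^(74/10) = 1.381e+09.
L_eq = 10·log₁₀(1.381e+09/220) = 67.98 dB.

68 dB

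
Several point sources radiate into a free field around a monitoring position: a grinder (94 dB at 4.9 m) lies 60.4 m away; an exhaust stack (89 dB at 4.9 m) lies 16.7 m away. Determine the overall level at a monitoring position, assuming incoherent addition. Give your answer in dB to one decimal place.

Propagate each source to the receiver with L = L_ref − 20·log₁₀(r/r_ref), then add intensities.
grinder: 94 − 20·log₁₀(60.4/4.9) = 94 − 21.82 = 72.18 dB.
exhaust stack: 89 − 20·log₁₀(16.7/4.9) = 89 − 10.65 = 78.35 dB.
Σ 10^(L/10) = 8.492e+07 → L_total = 10·log₁₀(8.492e+07) = 79.29 dB.

79.3 dB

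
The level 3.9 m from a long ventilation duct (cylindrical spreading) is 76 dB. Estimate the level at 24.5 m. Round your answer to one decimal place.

Line-source attenuation: ΔL = 10·log₁₀(r₂/r₁) = 10·log₁₀(24.5/3.9) = 7.981 dB.
L₂ = 76 − 10·log₁₀(24.5/3.9) = 76 − 7.981 = 68.02 dB.

68.0 dB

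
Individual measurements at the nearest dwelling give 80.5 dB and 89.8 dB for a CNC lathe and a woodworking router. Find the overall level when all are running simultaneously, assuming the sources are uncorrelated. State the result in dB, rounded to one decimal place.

90.3 dB

For uncorrelated sources the intensities add, so convert each level to linear form, sum, and take 10·log₁₀ of the total.
Σ 10^(L/10) = 10^(80.5/10) + 10^(89.8/10) = 1.067e+09.
L_total = 10·log₁₀(1.067e+09) = 90.28 dB.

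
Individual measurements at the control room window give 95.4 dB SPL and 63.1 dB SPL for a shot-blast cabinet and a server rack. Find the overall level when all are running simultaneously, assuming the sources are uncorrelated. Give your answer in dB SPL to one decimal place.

Incoherent sources combine by intensity addition: L_total = 10·log₁₀(Σ 10^(L_i/10)).
Σ 10^(L/10) = 10^(95.4/10) + 10^(63.1/10) = 3.469e+09.
L_total = 10·log₁₀(3.469e+09) = 95.40 dB SPL.

95.4 dB SPL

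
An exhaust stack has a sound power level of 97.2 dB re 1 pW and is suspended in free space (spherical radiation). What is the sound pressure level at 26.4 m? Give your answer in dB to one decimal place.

57.8 dB

L_p = L_w − 10·log₁₀(4π·r²) with r = 26.4 m.
4π·r² = 8758 m², 10·log₁₀ of that is 39.424 dB.
L_p = 97.2 − 39.424 = 57.78 dB.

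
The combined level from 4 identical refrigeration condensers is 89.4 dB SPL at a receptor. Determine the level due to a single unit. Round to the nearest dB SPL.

4 equal contributions raise the level by 10·log₁₀ 4 = 6.021 dB, so each unit alone gives 89.4 − 6.021.

83 dB SPL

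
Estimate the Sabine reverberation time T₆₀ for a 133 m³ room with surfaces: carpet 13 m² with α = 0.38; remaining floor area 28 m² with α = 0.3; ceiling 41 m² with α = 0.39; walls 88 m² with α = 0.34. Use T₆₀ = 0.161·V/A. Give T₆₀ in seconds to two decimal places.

0.36 s

A = Σ Sᵢαᵢ = 13·0.38 + 28·0.3 + 41·0.39 + 88·0.34 = 59.25 m².
T₆₀ = 0.161·V/A = 0.161·133/59.25 = 0.361 s.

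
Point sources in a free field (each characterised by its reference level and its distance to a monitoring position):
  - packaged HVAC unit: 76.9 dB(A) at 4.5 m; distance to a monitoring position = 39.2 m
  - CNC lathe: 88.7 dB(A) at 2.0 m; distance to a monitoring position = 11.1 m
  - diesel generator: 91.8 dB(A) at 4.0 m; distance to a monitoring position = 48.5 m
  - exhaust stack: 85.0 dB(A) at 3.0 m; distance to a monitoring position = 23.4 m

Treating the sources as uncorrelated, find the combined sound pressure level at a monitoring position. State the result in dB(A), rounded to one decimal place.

Apply inverse-square spreading to bring every level to the receiver, then sum 10^(L/10).
packaged HVAC unit: 76.9 − 20·log₁₀(39.2/4.5) = 76.9 − 18.80 = 58.10 dB(A).
CNC lathe: 88.7 − 20·log₁₀(11.1/2.0) = 88.7 − 14.89 = 73.81 dB(A).
diesel generator: 91.8 − 20·log₁₀(48.5/4.0) = 91.8 − 21.67 = 70.13 dB(A).
exhaust stack: 85.0 − 20·log₁₀(23.4/3.0) = 85.0 − 17.84 = 67.16 dB(A).
Σ 10^(L/10) = 4.020e+07 → L_total = 10·log₁₀(4.020e+07) = 76.04 dB(A).

76.0 dB(A)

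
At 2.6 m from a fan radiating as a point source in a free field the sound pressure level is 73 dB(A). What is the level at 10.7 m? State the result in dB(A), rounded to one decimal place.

60.7 dB(A)

For a point source, L₂ = L₁ − 20·log₁₀(r₂/r₁).
L₂ = 73 − 20·log₁₀(10.7/2.6) = 73 − 12.288 = 60.71 dB(A).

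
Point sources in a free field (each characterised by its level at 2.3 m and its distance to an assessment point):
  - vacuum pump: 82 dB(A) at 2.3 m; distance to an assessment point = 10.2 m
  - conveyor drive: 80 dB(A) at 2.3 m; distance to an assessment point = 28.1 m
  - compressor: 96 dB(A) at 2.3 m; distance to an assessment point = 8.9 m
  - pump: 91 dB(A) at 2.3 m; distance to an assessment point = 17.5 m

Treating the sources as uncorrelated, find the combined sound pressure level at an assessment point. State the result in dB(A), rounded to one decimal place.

First find each source's level at the receiver (point-source: −20·log₁₀(r/r_ref)), then combine on an intensity basis.
vacuum pump: 82 − 20·log₁₀(10.2/2.3) = 82 − 12.94 = 69.06 dB(A).
conveyor drive: 80 − 20·log₁₀(28.1/2.3) = 80 − 21.74 = 58.26 dB(A).
compressor: 96 − 20·log₁₀(8.9/2.3) = 96 − 11.75 = 84.25 dB(A).
pump: 91 − 20·log₁₀(17.5/2.3) = 91 − 17.63 = 73.37 dB(A).
Σ 10^(L/10) = 2.963e+08 → L_total = 10·log₁₀(2.963e+08) = 84.72 dB(A).

84.7 dB(A)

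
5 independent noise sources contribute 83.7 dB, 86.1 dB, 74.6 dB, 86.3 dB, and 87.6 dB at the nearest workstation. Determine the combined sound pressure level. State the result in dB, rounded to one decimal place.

92.2 dB

Incoherent sources combine by intensity addition: L_total = 10·log₁₀(Σ 10^(L_i/10)).
Σ 10^(L/10) = 10^(83.7/10) + 10^(86.1/10) + 10^(74.6/10) + 10^(86.3/10) + 10^(87.6/10) = 1.673e+09.
L_total = 10·log₁₀(1.673e+09) = 92.23 dB.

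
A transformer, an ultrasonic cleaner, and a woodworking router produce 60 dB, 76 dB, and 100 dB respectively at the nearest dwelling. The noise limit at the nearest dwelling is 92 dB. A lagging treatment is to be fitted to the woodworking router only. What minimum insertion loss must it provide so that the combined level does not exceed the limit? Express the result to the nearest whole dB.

The untreated sources together contribute 10^(60/10) + 10^(76/10) = 4.081e+07, i.e. 76.11 dB.
To meet 92 dB overall, the treated woodworking router may contribute at most 10^(92/10) − 4.081e+07 = 1.544e+09, i.e. 91.89 dB.
Required insertion loss = 100 − 91.89 = 8.11 dB.

8 dB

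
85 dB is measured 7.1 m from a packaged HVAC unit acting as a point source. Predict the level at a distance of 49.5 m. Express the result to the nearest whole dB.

68 dB

Spherical spreading from a point source gives a 20·log₁₀(r₂/r₁) drop.
L₂ = 85 − 20·log₁₀(49.5/7.1) = 85 − 16.867 = 68.13 dB.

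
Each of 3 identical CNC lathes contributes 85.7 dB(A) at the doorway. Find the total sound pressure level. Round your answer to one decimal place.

L_total = L₁ + 10·log₁₀ N for N identical incoherent sources.
L_total = 85.7 + 10·log₁₀(3) = 85.7 + 4.771 = 90.47 dB(A).

90.5 dB(A)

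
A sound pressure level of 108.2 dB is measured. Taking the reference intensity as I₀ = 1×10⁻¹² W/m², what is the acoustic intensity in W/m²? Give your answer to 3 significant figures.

0.0661 W/m²

I = I₀·10^(L/10) = 10⁻¹² × 10^(108.2/10) = 10^(-1.180).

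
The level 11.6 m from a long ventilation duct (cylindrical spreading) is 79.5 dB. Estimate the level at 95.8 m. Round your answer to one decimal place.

Cylindrical spreading from a line source gives a 10·log₁₀(r₂/r₁) drop.
L₂ = 79.5 − 10·log₁₀(95.8/11.6) = 79.5 − 9.169 = 70.33 dB.

70.3 dB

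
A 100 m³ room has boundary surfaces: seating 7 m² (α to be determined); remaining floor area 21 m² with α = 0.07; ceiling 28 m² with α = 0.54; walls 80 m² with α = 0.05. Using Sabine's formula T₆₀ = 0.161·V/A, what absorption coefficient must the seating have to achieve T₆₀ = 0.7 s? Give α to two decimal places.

0.34

A = 0.161·V/T₆₀ = 0.161·100/0.7 = 23.00 m² sabins.
Absorption from the other surfaces = 21·0.07 + 28·0.54 + 80·0.05 = 20.59 m², so the seating must supply 2.41 m² over 7 m².
α = 2.41/7 = 0.344.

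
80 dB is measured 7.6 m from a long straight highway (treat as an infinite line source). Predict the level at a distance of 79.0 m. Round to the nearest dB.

Cylindrical spreading from a line source gives a 10·log₁₀(r₂/r₁) drop.
L₂ = 80 − 10·log₁₀(79.0/7.6) = 80 − 10.168 = 69.83 dB.

70 dB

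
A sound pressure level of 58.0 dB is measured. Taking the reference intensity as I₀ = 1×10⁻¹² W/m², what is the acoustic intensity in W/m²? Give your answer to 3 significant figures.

6.31e-07 W/m²

L = 10·log₁₀(I/I₀) ⇒ I = I₀·10^(L/10) = 10⁻¹² × 10^5.80.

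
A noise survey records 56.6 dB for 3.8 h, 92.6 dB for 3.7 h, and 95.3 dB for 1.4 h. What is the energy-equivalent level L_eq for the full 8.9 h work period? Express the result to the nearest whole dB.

91 dB

L_eq = 10·log₁₀[(1/T)·Σ tᵢ·10^(Lᵢ/10)] with T = 8.9 h.
Σ tᵢ·10^(Lᵢ/10) = 3.8·10^(56.6/10) + 3.7·10^(92.6/10) + 1.4·10^(95.3/10) = 1.148e+10.
L_eq = 10·log₁₀(1.148e+10/8.9) = 91.10 dB.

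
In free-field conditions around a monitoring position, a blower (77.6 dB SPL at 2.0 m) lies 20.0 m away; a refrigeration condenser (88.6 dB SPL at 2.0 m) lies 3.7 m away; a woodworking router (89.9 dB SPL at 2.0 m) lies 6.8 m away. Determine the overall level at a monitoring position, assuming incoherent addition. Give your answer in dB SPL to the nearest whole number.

Propagate each source to the receiver with L = L_ref − 20·log₁₀(r/r_ref), then add intensities.
blower: 77.6 − 20·log₁₀(20.0/2.0) = 77.6 − 20.00 = 57.60 dB SPL.
refrigeration condenser: 88.6 − 20·log₁₀(3.7/2.0) = 88.6 − 5.34 = 83.26 dB SPL.
woodworking router: 89.9 − 20·log₁₀(6.8/2.0) = 89.9 − 10.63 = 79.27 dB SPL.
Σ 10^(L/10) = 2.968e+08 → L_total = 10·log₁₀(2.968e+08) = 84.72 dB SPL.

85 dB SPL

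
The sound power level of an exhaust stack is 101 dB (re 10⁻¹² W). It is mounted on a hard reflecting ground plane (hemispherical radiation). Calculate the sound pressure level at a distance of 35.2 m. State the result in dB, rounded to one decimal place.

L_p = L_w − 10·log₁₀(2π·r²) with r = 35.2 m.
2π·r² = 7785 m², 10·log₁₀ of that is 38.913 dB.
L_p = 101 − 38.913 = 62.09 dB.

62.1 dB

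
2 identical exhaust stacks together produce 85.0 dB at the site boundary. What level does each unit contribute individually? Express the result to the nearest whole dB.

Dividing the total intensity by 2 lowers the level by 10·log₁₀ 2 = 3.010 dB: L₁ = 85.0 − 3.010.

82 dB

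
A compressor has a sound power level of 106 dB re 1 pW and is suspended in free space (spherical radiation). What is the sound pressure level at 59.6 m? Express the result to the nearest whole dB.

60 dB

Free-field spherical radiation: L_p = L_w − 10·log₁₀(4π·r²), r = 59.6 m.
4π·r² = 4.464e+04 m², 10·log₁₀ of that is 46.497 dB.
L_p = 106 − 46.497 = 59.50 dB.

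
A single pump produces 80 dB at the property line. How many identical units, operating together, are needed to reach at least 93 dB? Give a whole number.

20

The shortfall is 93 − 80 = 13.0 dB, and N units add 10·log₁₀ N, so need 10·log₁₀ N ≥ 13.0.
N ≥ 10^(13.0/10) = 19.953, so N = 20.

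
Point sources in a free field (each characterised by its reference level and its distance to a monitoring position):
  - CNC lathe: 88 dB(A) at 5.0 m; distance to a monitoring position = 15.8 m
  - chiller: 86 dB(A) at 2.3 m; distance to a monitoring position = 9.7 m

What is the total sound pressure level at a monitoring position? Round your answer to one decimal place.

Apply inverse-square spreading to bring every level to the receiver, then sum 10^(L/10).
CNC lathe: 88 − 20·log₁₀(15.8/5.0) = 88 − 9.99 = 78.01 dB(A).
chiller: 86 − 20·log₁₀(9.7/2.3) = 86 − 12.50 = 73.50 dB(A).
Σ 10^(L/10) = 8.557e+07 → L_total = 10·log₁₀(8.557e+07) = 79.32 dB(A).

79.3 dB(A)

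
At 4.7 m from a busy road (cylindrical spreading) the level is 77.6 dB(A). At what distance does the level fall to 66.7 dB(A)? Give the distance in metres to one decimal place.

For a line source L₁ − L₂ = 10·log₁₀(r₂/r₁), so r₂ = r₁·10^((L₁−L₂)/10).
r₂ = 4.7·10^((77.6−66.7)/10) = 4.7·10^(10.9/10) = 57.82 m.

57.8 m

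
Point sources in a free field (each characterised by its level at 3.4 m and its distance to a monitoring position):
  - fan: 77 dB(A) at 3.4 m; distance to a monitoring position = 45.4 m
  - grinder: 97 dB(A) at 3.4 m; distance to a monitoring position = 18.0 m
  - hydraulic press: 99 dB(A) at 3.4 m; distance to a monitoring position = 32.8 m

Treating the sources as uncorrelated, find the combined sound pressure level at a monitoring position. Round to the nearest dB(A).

84 dB(A)

Propagate each source to the receiver with L = L_ref − 20·log₁₀(r/r_ref), then add intensities.
fan: 77 − 20·log₁₀(45.4/3.4) = 77 − 22.51 = 54.49 dB(A).
grinder: 97 − 20·log₁₀(18.0/3.4) = 97 − 14.48 = 82.52 dB(A).
hydraulic press: 99 − 20·log₁₀(32.8/3.4) = 99 − 19.69 = 79.31 dB(A).
Σ 10^(L/10) = 2.645e+08 → L_total = 10·log₁₀(2.645e+08) = 84.22 dB(A).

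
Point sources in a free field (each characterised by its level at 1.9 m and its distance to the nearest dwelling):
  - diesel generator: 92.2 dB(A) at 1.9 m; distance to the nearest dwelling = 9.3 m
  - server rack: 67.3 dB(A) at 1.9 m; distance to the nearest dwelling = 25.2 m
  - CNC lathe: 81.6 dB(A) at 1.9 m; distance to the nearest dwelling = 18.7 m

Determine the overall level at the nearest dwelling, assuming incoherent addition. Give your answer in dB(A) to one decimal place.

Propagate each source to the receiver with L = L_ref − 20·log₁₀(r/r_ref), then add intensities.
diesel generator: 92.2 − 20·log₁₀(9.3/1.9) = 92.2 − 13.79 = 78.41 dB(A).
server rack: 67.3 − 20·log₁₀(25.2/1.9) = 67.3 − 22.45 = 44.85 dB(A).
CNC lathe: 81.6 − 20·log₁₀(18.7/1.9) = 81.6 − 19.86 = 61.74 dB(A).
Σ 10^(L/10) = 7.079e+07 → L_total = 10·log₁₀(7.079e+07) = 78.50 dB(A).

78.5 dB(A)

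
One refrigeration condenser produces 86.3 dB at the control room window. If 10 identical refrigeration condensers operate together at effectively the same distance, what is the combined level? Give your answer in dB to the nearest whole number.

L_total = L₁ + 10·log₁₀ N for N identical incoherent sources.
L_total = 86.3 + 10·log₁₀(10) = 86.3 + 10.000 = 96.30 dB.

96 dB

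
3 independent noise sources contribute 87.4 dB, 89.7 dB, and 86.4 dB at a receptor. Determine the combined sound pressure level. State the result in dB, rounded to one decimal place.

92.8 dB

Incoherent sources combine by intensity addition: L_total = 10·log₁₀(Σ 10^(L_i/10)).
Σ 10^(L/10) = 10^(87.4/10) + 10^(89.7/10) + 10^(86.4/10) = 1.919e+09.
L_total = 10·log₁₀(1.919e+09) = 92.83 dB.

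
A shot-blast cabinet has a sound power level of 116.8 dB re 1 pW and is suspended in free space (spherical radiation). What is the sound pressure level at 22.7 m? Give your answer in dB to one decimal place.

78.7 dB

The power spreads over a sphere of area 4π·r², so L_p = L_w − 10·log₁₀(4π·r²).
4π·r² = 6475 m², 10·log₁₀ of that is 38.113 dB.
L_p = 116.8 − 38.113 = 78.69 dB.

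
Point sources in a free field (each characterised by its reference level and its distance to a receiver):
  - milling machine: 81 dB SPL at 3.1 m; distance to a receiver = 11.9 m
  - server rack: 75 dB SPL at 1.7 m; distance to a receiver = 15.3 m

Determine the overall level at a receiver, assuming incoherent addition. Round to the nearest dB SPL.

70 dB SPL

Propagate each source to the receiver with L = L_ref − 20·log₁₀(r/r_ref), then add intensities.
milling machine: 81 − 20·log₁₀(11.9/3.1) = 81 − 11.68 = 69.32 dB SPL.
server rack: 75 − 20·log₁₀(15.3/1.7) = 75 − 19.08 = 55.92 dB SPL.
Σ 10^(L/10) = 8.934e+06 → L_total = 10·log₁₀(8.934e+06) = 69.51 dB SPL.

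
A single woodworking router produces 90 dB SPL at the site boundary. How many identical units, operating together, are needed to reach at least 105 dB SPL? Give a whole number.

32

Need L₁ + 10·log₁₀ N ≥ 105, i.e. log₁₀ N ≥ 1.50.
N ≥ 10^(15.0/10) = 31.623, so N = 32.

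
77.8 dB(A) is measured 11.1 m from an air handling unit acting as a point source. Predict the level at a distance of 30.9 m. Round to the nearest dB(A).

69 dB(A)

Spherical spreading from a point source gives a 20·log₁₀(r₂/r₁) drop.
L₂ = 77.8 − 20·log₁₀(30.9/11.1) = 77.8 − 8.893 = 68.91 dB(A).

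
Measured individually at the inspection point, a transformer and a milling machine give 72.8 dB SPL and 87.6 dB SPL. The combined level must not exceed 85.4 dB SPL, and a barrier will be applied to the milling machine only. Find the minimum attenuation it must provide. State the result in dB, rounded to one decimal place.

Everything except the milling machine sums to 10^(72.8/10) = 1.905e+07 in linear terms, 72.80 dB SPL.
The limit corresponds to 10^(85.4/10) = 3.467e+08; subtracting the fixed part leaves 3.277e+08 for the milling machine, i.e. 85.15 dB SPL.
So the milling machine must be reduced from 87.6 to 85.15 dB SPL: IL = 2.45 dB.

2.4 dB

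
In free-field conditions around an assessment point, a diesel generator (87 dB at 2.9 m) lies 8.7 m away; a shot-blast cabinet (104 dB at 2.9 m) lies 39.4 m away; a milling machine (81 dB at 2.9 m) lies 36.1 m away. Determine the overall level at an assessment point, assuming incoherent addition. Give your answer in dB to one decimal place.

82.8 dB

Apply inverse-square spreading to bring every level to the receiver, then sum 10^(L/10).
diesel generator: 87 − 20·log₁₀(8.7/2.9) = 87 − 9.54 = 77.46 dB.
shot-blast cabinet: 104 − 20·log₁₀(39.4/2.9) = 104 − 22.66 = 81.34 dB.
milling machine: 81 − 20·log₁₀(36.1/2.9) = 81 − 21.90 = 59.10 dB.
Σ 10^(L/10) = 1.926e+08 → L_total = 10·log₁₀(1.926e+08) = 82.85 dB.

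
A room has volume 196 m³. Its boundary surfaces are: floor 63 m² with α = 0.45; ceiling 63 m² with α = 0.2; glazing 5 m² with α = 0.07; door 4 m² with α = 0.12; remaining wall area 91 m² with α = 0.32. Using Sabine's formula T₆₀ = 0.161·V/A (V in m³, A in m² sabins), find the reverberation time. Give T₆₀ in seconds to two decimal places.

0.45 s

Summing Sᵢαᵢ: 63·0.45 + 63·0.2 + 5·0.07 + 4·0.12 + 91·0.32 = 70.90 m².
T₆₀ = 0.161 × 196 / 70.90 = 0.445 s.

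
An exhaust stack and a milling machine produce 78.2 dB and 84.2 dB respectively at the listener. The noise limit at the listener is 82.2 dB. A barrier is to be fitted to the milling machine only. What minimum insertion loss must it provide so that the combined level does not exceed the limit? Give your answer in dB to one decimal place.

4.2 dB

Everything except the milling machine sums to 10^(78.2/10) = 6.607e+07 in linear terms, 78.20 dB.
The limit corresponds to 10^(82.2/10) = 1.660e+08; subtracting the fixed part leaves 9.989e+07 for the milling machine, i.e. 80.00 dB.
Required insertion loss = 84.2 − 80.00 = 4.20 dB.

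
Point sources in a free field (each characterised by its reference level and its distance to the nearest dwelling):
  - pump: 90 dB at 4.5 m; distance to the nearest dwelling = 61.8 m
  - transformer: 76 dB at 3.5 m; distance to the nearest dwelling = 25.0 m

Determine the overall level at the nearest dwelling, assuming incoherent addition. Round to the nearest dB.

68 dB

Apply inverse-square spreading to bring every level to the receiver, then sum 10^(L/10).
pump: 90 − 20·log₁₀(61.8/4.5) = 90 − 22.76 = 67.24 dB.
transformer: 76 − 20·log₁₀(25.0/3.5) = 76 − 17.08 = 58.92 dB.
Σ 10^(L/10) = 6.082e+06 → L_total = 10·log₁₀(6.082e+06) = 67.84 dB.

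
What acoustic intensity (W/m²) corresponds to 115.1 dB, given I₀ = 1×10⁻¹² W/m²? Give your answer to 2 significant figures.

I = I₀·10^(L/10) = 10⁻¹² × 10^(115.1/10) = 10^(-0.490).

0.32 W/m²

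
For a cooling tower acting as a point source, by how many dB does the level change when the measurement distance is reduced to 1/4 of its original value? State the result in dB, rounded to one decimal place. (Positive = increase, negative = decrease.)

+12.0 dB

A point source loses 6 dB per doubling of distance; generally ΔL = −20·log₁₀(r₂/r₁).
ΔL = −20·log₁₀(0.25) = +12.04 dB.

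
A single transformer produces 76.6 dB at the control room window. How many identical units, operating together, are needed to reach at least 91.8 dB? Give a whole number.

34

The shortfall is 91.8 − 76.6 = 15.2 dB, and N units add 10·log₁₀ N, so need 10·log₁₀ N ≥ 15.2.
N ≥ 10^(15.2/10) = 33.113, so N = 34.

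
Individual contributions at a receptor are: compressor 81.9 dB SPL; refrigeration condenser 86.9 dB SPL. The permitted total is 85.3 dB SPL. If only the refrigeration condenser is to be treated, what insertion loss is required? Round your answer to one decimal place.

4.3 dB

Everything except the refrigeration condenser sums to 10^(81.9/10) = 1.549e+08 in linear terms, 81.90 dB SPL.
To meet 85.3 dB SPL overall, the treated refrigeration condenser may contribute at most 10^(85.3/10) − 1.549e+08 = 1.840e+08, i.e. 82.65 dB SPL.
Required insertion loss = 86.9 − 82.65 = 4.25 dB.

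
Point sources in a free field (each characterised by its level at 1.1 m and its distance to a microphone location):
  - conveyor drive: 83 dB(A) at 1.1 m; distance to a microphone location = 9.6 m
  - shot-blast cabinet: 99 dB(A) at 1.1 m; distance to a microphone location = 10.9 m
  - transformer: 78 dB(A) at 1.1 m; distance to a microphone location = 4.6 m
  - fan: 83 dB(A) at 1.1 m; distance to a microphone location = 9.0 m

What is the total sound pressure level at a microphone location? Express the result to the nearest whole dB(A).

80 dB(A)

Propagate each source to the receiver with L = L_ref − 20·log₁₀(r/r_ref), then add intensities.
conveyor drive: 83 − 20·log₁₀(9.6/1.1) = 83 − 18.82 = 64.18 dB(A).
shot-blast cabinet: 99 − 20·log₁₀(10.9/1.1) = 99 − 19.92 = 79.08 dB(A).
transformer: 78 − 20·log₁₀(4.6/1.1) = 78 − 12.43 = 65.57 dB(A).
fan: 83 − 20·log₁₀(9.0/1.1) = 83 − 18.26 = 64.74 dB(A).
Σ 10^(L/10) = 9.011e+07 → L_total = 10·log₁₀(9.011e+07) = 79.55 dB(A).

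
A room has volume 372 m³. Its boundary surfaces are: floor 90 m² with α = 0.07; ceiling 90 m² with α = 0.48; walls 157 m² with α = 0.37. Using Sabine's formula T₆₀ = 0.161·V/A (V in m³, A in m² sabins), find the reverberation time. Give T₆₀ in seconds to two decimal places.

Summing Sᵢαᵢ: 90·0.07 + 90·0.48 + 157·0.37 = 107.59 m².
T₆₀ = 0.161·V/A = 0.161·372/107.59 = 0.557 s.

0.56 s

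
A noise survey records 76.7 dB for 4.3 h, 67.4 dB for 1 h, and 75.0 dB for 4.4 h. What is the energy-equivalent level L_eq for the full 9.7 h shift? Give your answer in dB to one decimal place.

L_eq = 10·log₁₀[(1/T)·Σ tᵢ·10^(Lᵢ/10)] with T = 9.7 h.
Σ tᵢ·10^(Lᵢ/10) = 4.3·10^(76.7/10) + 1·10^(67.4/10) + 4.4·10^(75.0/10) = 3.458e+08.
L_eq = 10·log₁₀(3.458e+08/9.7) = 75.52 dB.

75.5 dB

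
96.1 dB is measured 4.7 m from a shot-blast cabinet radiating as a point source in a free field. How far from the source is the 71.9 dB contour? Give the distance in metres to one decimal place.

76.2 m

The 24.2 dB drop corresponds to a distance ratio of 10^(24.2/20) for a point source.
r₂ = 4.7·10^((96.1−71.9)/20) = 4.7·10^(24.2/20) = 76.23 m.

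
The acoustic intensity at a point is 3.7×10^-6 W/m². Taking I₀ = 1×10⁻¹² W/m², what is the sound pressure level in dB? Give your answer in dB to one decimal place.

65.7 dB

I/I₀ = 3.7×10^-6/10⁻¹² = 3.7×10^6, and L = 10·log₁₀(I/I₀).
L = 10·(0.5682 + 6) = 65.68 dB.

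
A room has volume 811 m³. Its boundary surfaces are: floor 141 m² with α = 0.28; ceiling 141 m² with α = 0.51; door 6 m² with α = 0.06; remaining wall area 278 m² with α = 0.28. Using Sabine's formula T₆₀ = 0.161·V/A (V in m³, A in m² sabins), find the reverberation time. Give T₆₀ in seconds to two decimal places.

A = Σ Sᵢαᵢ = 141·0.28 + 141·0.51 + 6·0.06 + 278·0.28 = 189.59 m².
T₆₀ = 0.161·V/A = 0.161·811/189.59 = 0.689 s.

0.69 s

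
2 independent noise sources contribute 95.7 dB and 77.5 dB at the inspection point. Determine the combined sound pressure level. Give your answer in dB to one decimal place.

Incoherent sources combine by intensity addition: L_total = 10·log₁₀(Σ 10^(L_i/10)).
Σ 10^(L/10) = 10^(95.7/10) + 10^(77.5/10) = 3.772e+09.
L_total = 10·log₁₀(3.772e+09) = 95.77 dB.

95.8 dB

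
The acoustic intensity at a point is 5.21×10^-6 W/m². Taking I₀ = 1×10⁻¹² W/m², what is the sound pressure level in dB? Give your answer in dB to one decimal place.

Dividing by I₀ shifts the exponent by 12: I/I₀ = 5.21×10^6.
L = 10·(0.7168 + 6) = 67.17 dB.

67.2 dB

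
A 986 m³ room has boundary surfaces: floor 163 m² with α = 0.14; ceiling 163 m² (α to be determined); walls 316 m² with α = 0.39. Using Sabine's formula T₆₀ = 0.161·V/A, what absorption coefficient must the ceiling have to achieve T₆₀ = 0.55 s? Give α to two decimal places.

0.87

A = 0.161·V/T₆₀ = 0.161·986/0.55 = 288.63 m² sabins.
Absorption from the other surfaces = 163·0.14 + 316·0.39 = 146.06 m², so the ceiling must supply 142.57 m² over 163 m².
α = 142.57/163 = 0.875.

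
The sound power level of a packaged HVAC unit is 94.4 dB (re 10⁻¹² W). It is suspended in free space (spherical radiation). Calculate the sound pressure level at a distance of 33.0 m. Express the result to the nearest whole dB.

L_p = L_w − 10·log₁₀(4π·r²) with r = 33.0 m.
4π·r² = 1.368e+04 m², 10·log₁₀ of that is 41.362 dB.
L_p = 94.4 − 41.362 = 53.04 dB.

53 dB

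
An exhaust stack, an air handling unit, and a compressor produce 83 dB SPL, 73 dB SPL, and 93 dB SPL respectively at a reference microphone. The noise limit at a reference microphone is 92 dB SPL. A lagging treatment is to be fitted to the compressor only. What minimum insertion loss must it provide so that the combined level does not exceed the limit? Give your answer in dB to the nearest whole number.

Fixed contribution from the other sources: Σ 10^(L/10) = 10^(83/10) + 10^(73/10) = 2.195e+08 (83.41 dB SPL).
To meet 92 dB SPL overall, the treated compressor may contribute at most 10^(92/10) − 2.195e+08 = 1.365e+09, i.e. 91.35 dB SPL.
Required insertion loss = 93 − 91.35 = 1.65 dB.

2 dB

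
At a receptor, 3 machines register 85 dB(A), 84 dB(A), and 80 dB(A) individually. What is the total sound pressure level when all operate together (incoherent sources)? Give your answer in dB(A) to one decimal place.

For uncorrelated sources the intensities add, so convert each level to linear form, sum, and take 10·log₁₀ of the total.
Σ 10^(L/10) = 10^(85/10) + 10^(84/10) + 10^(80/10) = 6.674e+08.
L_total = 10·log₁₀(6.674e+08) = 88.24 dB(A).

88.2 dB(A)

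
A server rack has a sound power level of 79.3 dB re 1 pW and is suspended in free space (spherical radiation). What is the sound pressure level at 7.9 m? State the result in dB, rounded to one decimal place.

50.4 dB

Free-field spherical radiation: L_p = L_w − 10·log₁₀(4π·r²), r = 7.9 m.
4π·r² = 784.3 m², 10·log₁₀ of that is 28.945 dB.
L_p = 79.3 − 28.945 = 50.36 dB.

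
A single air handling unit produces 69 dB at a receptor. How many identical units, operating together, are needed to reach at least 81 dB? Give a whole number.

16

N identical sources give L₁ + 10·log₁₀ N, so require 10·log₁₀ N ≥ 81 − 69 = 12.0 dB.
N ≥ 10^(12.0/10) = 15.849, so N = 16.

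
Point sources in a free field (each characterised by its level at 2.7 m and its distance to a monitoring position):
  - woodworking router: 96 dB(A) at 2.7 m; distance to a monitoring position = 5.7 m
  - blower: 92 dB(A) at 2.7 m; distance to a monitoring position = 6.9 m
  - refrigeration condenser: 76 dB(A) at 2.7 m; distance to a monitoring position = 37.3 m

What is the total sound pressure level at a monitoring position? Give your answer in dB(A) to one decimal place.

Propagate each source to the receiver with L = L_ref − 20·log₁₀(r/r_ref), then add intensities.
woodworking router: 96 − 20·log₁₀(5.7/2.7) = 96 − 6.49 = 89.51 dB(A).
blower: 92 − 20·log₁₀(6.9/2.7) = 92 − 8.15 = 83.85 dB(A).
refrigeration condenser: 76 − 20·log₁₀(37.3/2.7) = 76 − 22.81 = 53.19 dB(A).
Σ 10^(L/10) = 1.136e+09 → L_total = 10·log₁₀(1.136e+09) = 90.55 dB(A).

90.6 dB(A)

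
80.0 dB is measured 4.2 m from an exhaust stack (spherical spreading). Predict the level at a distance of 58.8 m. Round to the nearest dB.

57 dB

Spherical spreading from a point source gives a 20·log₁₀(r₂/r₁) drop.
L₂ = 80.0 − 20·log₁₀(58.8/4.2) = 80.0 − 22.923 = 57.08 dB.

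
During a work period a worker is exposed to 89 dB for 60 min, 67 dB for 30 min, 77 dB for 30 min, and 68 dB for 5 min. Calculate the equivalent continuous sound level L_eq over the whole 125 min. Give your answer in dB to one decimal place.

L_eq = 10·log₁₀[(1/T)·Σ tᵢ·10^(Lᵢ/10)] with T = 125 min.
Σ tᵢ·10^(Lᵢ/10) = 60·10^(89/10) + 30·10^(67/10) + 30·10^(77/10) + 5·10^(68/10) = 4.935e+10.
L_eq = 10·log₁₀(4.935e+10/125) = 85.96 dB.

86.0 dB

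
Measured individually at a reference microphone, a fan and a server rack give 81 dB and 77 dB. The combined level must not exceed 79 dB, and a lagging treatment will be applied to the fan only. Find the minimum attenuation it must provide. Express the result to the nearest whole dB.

6 dB

The untreated sources together contribute 10^(77/10) = 5.012e+07, i.e. 77.00 dB.
The limit corresponds to 10^(79/10) = 7.943e+07; subtracting the fixed part leaves 2.931e+07 for the fan, i.e. 74.67 dB.
So the fan must be reduced from 81 to 74.67 dB: IL = 6.33 dB.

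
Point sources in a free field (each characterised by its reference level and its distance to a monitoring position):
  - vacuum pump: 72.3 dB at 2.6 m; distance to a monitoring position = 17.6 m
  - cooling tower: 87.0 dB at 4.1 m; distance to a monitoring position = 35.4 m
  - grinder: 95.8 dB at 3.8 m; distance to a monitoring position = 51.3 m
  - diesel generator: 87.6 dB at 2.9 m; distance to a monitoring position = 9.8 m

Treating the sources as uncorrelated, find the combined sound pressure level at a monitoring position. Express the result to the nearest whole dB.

79 dB

Apply inverse-square spreading to bring every level to the receiver, then sum 10^(L/10).
vacuum pump: 72.3 − 20·log₁₀(17.6/2.6) = 72.3 − 16.61 = 55.69 dB.
cooling tower: 87.0 − 20·log₁₀(35.4/4.1) = 87.0 − 18.72 = 68.28 dB.
grinder: 95.8 − 20·log₁₀(51.3/3.8) = 95.8 − 22.61 = 73.19 dB.
diesel generator: 87.6 − 20·log₁₀(9.8/2.9) = 87.6 − 10.58 = 77.02 dB.
Σ 10^(L/10) = 7.834e+07 → L_total = 10·log₁₀(7.834e+07) = 78.94 dB.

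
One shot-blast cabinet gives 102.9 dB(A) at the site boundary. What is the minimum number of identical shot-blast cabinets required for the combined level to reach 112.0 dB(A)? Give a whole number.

9

N identical sources give L₁ + 10·log₁₀ N, so require 10·log₁₀ N ≥ 112.0 − 102.9 = 9.1 dB.
N ≥ 10^(9.1/10) = 8.128, so N = 9.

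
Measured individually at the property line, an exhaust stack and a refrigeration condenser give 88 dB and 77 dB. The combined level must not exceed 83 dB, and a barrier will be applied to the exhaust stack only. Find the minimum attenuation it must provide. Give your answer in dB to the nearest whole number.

6 dB

Everything except the exhaust stack sums to 10^(77/10) = 5.012e+07 in linear terms, 77.00 dB.
The limit corresponds to 10^(83/10) = 1.995e+08; subtracting the fixed part leaves 1.494e+08 for the exhaust stack, i.e. 81.74 dB.
So the exhaust stack must be reduced from 88 to 81.74 dB: IL = 6.26 dB.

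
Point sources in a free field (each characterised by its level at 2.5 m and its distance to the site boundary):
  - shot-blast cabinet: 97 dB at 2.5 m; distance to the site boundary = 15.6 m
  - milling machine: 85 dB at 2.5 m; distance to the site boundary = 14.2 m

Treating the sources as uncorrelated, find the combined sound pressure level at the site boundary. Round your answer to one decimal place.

81.4 dB

Apply inverse-square spreading to bring every level to the receiver, then sum 10^(L/10).
shot-blast cabinet: 97 − 20·log₁₀(15.6/2.5) = 97 − 15.90 = 81.10 dB.
milling machine: 85 − 20·log₁₀(14.2/2.5) = 85 − 15.09 = 69.91 dB.
Σ 10^(L/10) = 1.385e+08 → L_total = 10·log₁₀(1.385e+08) = 81.42 dB.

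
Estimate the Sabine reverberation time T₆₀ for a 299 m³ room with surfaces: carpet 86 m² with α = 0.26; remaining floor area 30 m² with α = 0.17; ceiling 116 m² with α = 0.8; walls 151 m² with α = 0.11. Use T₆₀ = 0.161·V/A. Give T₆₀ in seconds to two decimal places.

A = Σ Sᵢαᵢ = 86·0.26 + 30·0.17 + 116·0.8 + 151·0.11 = 136.87 m².
T₆₀ = 0.161 × 299 / 136.87 = 0.352 s.

0.35 s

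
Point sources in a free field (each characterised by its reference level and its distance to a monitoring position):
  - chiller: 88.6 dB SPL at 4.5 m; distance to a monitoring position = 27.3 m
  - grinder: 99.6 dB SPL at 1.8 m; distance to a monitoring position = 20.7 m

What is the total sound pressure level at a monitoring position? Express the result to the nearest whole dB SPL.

Propagate each source to the receiver with L = L_ref − 20·log₁₀(r/r_ref), then add intensities.
chiller: 88.6 − 20·log₁₀(27.3/4.5) = 88.6 − 15.66 = 72.94 dB SPL.
grinder: 99.6 − 20·log₁₀(20.7/1.8) = 99.6 − 21.21 = 78.39 dB SPL.
Σ 10^(L/10) = 8.864e+07 → L_total = 10·log₁₀(8.864e+07) = 79.48 dB SPL.

79 dB SPL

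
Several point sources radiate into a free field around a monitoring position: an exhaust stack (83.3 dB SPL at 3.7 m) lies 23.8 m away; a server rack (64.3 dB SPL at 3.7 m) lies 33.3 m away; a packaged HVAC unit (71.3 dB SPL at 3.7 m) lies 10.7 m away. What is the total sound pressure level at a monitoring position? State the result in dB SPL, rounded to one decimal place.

Apply inverse-square spreading to bring every level to the receiver, then sum 10^(L/10).
exhaust stack: 83.3 − 20·log₁₀(23.8/3.7) = 83.3 − 16.17 = 67.13 dB SPL.
server rack: 64.3 − 20·log₁₀(33.3/3.7) = 64.3 − 19.08 = 45.22 dB SPL.
packaged HVAC unit: 71.3 − 20·log₁₀(10.7/3.7) = 71.3 − 9.22 = 62.08 dB SPL.
Σ 10^(L/10) = 6.813e+06 → L_total = 10·log₁₀(6.813e+06) = 68.33 dB SPL.

68.3 dB SPL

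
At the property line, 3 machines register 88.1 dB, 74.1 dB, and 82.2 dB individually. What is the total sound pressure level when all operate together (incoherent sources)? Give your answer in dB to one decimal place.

Incoherent sources combine by intensity addition: L_total = 10·log₁₀(Σ 10^(L_i/10)).
Σ 10^(L/10) = 10^(88.1/10) + 10^(74.1/10) + 10^(82.2/10) = 8.373e+08.
L_total = 10·log₁₀(8.373e+08) = 89.23 dB.

89.2 dB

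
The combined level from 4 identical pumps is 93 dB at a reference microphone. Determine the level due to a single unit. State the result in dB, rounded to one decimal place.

Dividing the total intensity by 4 lowers the level by 10·log₁₀ 4 = 6.021 dB: L₁ = 93 − 6.021.

87.0 dB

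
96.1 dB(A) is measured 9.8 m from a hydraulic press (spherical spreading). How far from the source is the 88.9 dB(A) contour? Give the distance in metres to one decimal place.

22.5 m

The 7.2 dB drop corresponds to a distance ratio of 10^(7.2/20) for a point source.
r₂ = 9.8·10^((96.1−88.9)/20) = 9.8·10^(7.2/20) = 22.45 m.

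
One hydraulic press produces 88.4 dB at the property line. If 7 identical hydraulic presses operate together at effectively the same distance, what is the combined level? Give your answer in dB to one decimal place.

96.9 dB

With 7 equal, uncorrelated contributions the intensity is 7× that of one unit, giving a rise of 10·log₁₀ 7.
L_total = 88.4 + 10·log₁₀(7) = 88.4 + 8.451 = 96.85 dB.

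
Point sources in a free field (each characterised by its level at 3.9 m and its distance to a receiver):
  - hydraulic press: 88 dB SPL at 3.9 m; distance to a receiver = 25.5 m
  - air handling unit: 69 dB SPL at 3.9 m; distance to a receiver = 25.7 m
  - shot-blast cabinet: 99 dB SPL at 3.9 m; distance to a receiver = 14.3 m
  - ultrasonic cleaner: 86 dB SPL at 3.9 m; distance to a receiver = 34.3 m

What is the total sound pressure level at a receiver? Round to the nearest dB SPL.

Apply inverse-square spreading to bring every level to the receiver, then sum 10^(L/10).
hydraulic press: 88 − 20·log₁₀(25.5/3.9) = 88 − 16.31 = 71.69 dB SPL.
air handling unit: 69 − 20·log₁₀(25.7/3.9) = 69 − 16.38 = 52.62 dB SPL.
shot-blast cabinet: 99 − 20·log₁₀(14.3/3.9) = 99 − 11.29 = 87.71 dB SPL.
ultrasonic cleaner: 86 − 20·log₁₀(34.3/3.9) = 86 − 18.88 = 67.12 dB SPL.
Σ 10^(L/10) = 6.109e+08 → L_total = 10·log₁₀(6.109e+08) = 87.86 dB SPL.

88 dB SPL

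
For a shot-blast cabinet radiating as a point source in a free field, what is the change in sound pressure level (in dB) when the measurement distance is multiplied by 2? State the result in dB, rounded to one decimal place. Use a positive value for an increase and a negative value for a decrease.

Point-source spreading: ΔL = −20·log₁₀(r₂/r₁).
ΔL = −20·log₁₀(2) = -6.02 dB.

-6.0 dB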